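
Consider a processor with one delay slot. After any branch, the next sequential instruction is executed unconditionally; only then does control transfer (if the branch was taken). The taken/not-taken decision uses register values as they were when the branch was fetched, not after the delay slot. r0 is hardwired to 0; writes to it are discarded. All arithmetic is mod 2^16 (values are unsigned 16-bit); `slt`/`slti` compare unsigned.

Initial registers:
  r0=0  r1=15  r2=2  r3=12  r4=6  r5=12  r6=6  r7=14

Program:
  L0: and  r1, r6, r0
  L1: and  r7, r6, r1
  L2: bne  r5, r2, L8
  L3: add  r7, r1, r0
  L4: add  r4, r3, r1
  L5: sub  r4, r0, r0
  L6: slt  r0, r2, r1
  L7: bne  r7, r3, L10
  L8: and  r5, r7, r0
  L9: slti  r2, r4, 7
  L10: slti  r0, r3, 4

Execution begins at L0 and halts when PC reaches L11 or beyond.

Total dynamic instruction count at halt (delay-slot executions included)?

#0 and  r1, r6, r0 ; 0/0/2/12/6/12/6/14
#1 and  r7, r6, r1 ; 0/0/2/12/6/12/6/0
#2 bne  r5, r2, L8 ; 0/0/2/12/6/12/6/0 ; →target
#3 add  r7, r1, r0 ; 0/0/2/12/6/12/6/0
#8 and  r5, r7, r0 ; 0/0/2/12/6/0/6/0
#9 slti  r2, r4, 7 ; 0/0/1/12/6/0/6/0
#10 slti  r0, r3, 4 ; 0/0/1/12/6/0/6/0

7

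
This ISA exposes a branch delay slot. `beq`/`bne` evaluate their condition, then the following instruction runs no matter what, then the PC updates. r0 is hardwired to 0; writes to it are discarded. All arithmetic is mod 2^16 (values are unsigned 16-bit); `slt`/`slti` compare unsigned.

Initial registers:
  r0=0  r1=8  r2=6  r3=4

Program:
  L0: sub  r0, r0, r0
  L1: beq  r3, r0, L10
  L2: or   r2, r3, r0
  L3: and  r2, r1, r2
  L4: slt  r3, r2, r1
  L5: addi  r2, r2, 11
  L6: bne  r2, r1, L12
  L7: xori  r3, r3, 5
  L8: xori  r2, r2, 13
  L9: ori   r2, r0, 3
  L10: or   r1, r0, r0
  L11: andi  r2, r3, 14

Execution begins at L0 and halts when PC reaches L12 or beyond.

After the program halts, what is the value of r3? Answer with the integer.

4

PC=0  sub  r0, r0, r0        | r0=0 r1=8 r2=6 r3=4
PC=1  beq  r3, r0, L10       | r0=0 r1=8 r2=6 r3=4  [not taken]
PC=2  or   r2, r3, r0        | r0=0 r1=8 r2=4 r3=4
PC=3  and  r2, r1, r2        | r0=0 r1=8 r2=0 r3=4
PC=4  slt  r3, r2, r1        | r0=0 r1=8 r2=0 r3=1
PC=5  addi  r2, r2, 11       | r0=0 r1=8 r2=11 r3=1
PC=6  bne  r2, r1, L12       | r0=0 r1=8 r2=11 r3=1  [TAKEN]
PC=7  xori  r3, r3, 5        | r0=0 r1=8 r2=11 r3=4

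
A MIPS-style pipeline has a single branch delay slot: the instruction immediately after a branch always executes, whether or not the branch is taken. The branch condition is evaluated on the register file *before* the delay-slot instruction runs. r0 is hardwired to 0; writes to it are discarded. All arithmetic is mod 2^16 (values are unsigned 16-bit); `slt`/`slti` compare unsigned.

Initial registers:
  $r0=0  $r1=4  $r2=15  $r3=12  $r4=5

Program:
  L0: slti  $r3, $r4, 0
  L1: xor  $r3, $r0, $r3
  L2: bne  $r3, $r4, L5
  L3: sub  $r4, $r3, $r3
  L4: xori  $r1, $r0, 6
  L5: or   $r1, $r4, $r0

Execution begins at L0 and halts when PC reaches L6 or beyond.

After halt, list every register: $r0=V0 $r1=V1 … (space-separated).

PC=0  slti  $r3, $r4, 0      | $r0=0 $r1=4 $r2=15 $r3=0 $r4=5
PC=1  xor  $r3, $r0, $r3     | $r0=0 $r1=4 $r2=15 $r3=0 $r4=5
PC=2  bne  $r3, $r4, L5      | $r0=0 $r1=4 $r2=15 $r3=0 $r4=5  [TAKEN]
PC=3  sub  $r4, $r3, $r3     | $r0=0 $r1=4 $r2=15 $r3=0 $r4=0
PC=5  or   $r1, $r4, $r0     | $r0=0 $r1=0 $r2=15 $r3=0 $r4=0

$r0=0 $r1=0 $r2=15 $r3=0 $r4=0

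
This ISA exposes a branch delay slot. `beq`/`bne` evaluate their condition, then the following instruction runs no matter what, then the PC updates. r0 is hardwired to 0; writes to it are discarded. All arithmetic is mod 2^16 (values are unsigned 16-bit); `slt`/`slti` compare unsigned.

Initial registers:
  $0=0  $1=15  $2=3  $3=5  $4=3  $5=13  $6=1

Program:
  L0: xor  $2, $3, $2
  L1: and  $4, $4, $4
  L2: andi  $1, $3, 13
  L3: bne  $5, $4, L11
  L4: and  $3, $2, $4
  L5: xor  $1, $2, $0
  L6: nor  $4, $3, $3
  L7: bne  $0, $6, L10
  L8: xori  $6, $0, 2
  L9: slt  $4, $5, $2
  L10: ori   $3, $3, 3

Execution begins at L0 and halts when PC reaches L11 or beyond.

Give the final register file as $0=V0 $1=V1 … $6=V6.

[0] xor  $2, $3, $2  →  {$0:0, $1:15, $2:6, $3:5, $4:3, $5:13, $6:1}
[1] and  $4, $4, $4  →  {$0:0, $1:15, $2:6, $3:5, $4:3, $5:13, $6:1}
[2] andi  $1, $3, 13  →  {$0:0, $1:5, $2:6, $3:5, $4:3, $5:13, $6:1}
[3] bne  $5, $4, L11  →  {$0:0, $1:5, $2:6, $3:5, $4:3, $5:13, $6:1}  ⟨branch taken⟩
[4] and  $3, $2, $4  →  {$0:0, $1:5, $2:6, $3:2, $4:3, $5:13, $6:1}

$0=0 $1=5 $2=6 $3=2 $4=3 $5=13 $6=1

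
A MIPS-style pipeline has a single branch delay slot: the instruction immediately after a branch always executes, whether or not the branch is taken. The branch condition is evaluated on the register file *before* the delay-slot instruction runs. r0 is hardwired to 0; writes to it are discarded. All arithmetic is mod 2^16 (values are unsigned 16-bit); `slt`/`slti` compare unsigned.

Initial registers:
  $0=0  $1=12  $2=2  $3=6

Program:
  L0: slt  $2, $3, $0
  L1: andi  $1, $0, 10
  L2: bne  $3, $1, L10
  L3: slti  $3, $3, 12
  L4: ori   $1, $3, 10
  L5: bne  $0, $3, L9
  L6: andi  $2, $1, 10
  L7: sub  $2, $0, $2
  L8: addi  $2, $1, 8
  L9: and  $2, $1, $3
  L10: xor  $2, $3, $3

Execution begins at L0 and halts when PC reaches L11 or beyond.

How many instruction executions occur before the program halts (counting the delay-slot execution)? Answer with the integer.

[0] slt  $2, $3, $0  →  {$0:0, $1:12, $2:0, $3:6}
[1] andi  $1, $0, 10  →  {$0:0, $1:0, $2:0, $3:6}
[2] bne  $3, $1, L10  →  {$0:0, $1:0, $2:0, $3:6}  ⟨branch taken⟩
[3] slti  $3, $3, 12  →  {$0:0, $1:0, $2:0, $3:1}
[10] xor  $2, $3, $3  →  {$0:0, $1:0, $2:0, $3:1}

5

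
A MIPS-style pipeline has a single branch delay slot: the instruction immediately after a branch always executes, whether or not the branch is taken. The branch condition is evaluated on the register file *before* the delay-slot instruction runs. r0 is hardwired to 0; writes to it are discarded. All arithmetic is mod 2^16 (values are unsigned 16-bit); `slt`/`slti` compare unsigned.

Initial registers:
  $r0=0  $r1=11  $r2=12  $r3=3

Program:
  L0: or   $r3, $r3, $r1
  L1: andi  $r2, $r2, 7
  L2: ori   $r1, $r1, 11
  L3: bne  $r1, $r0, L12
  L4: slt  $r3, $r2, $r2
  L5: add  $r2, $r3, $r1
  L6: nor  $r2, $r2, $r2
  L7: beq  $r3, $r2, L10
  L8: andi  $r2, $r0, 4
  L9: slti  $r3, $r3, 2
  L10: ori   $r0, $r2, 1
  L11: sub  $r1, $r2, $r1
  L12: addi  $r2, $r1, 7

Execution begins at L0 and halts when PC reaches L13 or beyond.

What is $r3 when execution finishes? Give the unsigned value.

  step pc=0: or   $r3, $r3, $r1  regs=(0,11,12,11)
  step pc=1: andi  $r2, $r2, 7  regs=(0,11,4,11)
  step pc=2: ori   $r1, $r1, 11  regs=(0,11,4,11)
  step pc=3: bne  $r1, $r0, L12  cond=T  regs=(0,11,4,11)
  step pc=4: slt  $r3, $r2, $r2  regs=(0,11,4,0)
  step pc=12: addi  $r2, $r1, 7  regs=(0,11,18,0)

0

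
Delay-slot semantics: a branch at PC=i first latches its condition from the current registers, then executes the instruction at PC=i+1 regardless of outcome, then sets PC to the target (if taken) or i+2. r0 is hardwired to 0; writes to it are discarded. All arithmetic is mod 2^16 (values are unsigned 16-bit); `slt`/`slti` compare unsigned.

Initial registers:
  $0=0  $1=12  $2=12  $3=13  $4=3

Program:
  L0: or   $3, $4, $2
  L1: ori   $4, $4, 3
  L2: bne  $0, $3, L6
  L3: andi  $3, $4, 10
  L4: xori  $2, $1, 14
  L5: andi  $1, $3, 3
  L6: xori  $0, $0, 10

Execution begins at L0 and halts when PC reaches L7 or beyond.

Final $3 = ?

PC=0  or   $3, $4, $2        | $0=0 $1=12 $2=12 $3=15 $4=3
PC=1  ori   $4, $4, 3        | $0=0 $1=12 $2=12 $3=15 $4=3
PC=2  bne  $0, $3, L6        | $0=0 $1=12 $2=12 $3=15 $4=3  [TAKEN]
PC=3  andi  $3, $4, 10       | $0=0 $1=12 $2=12 $3=2 $4=3
PC=6  xori  $0, $0, 10       | $0=0 $1=12 $2=12 $3=2 $4=3

2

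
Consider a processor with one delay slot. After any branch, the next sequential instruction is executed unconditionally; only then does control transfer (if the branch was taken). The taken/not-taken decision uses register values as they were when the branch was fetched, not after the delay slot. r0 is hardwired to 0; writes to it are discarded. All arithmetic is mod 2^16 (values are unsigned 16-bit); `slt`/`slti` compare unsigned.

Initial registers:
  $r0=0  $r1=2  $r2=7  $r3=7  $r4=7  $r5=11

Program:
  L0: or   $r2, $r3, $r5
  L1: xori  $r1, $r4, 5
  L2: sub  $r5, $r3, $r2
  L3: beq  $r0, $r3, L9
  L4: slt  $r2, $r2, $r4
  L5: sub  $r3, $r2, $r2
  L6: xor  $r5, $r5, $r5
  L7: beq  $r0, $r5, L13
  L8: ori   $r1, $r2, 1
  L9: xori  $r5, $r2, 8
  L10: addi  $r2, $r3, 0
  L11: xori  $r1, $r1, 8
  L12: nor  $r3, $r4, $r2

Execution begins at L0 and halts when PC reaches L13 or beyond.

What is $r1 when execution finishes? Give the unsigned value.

PC=0  or   $r2, $r3, $r5     | $r0=0 $r1=2 $r2=15 $r3=7 $r4=7 $r5=11
PC=1  xori  $r1, $r4, 5      | $r0=0 $r1=2 $r2=15 $r3=7 $r4=7 $r5=11
PC=2  sub  $r5, $r3, $r2     | $r0=0 $r1=2 $r2=15 $r3=7 $r4=7 $r5=65528
PC=3  beq  $r0, $r3, L9      | $r0=0 $r1=2 $r2=15 $r3=7 $r4=7 $r5=65528  [not taken]
PC=4  slt  $r2, $r2, $r4     | $r0=0 $r1=2 $r2=0 $r3=7 $r4=7 $r5=65528
PC=5  sub  $r3, $r2, $r2     | $r0=0 $r1=2 $r2=0 $r3=0 $r4=7 $r5=65528
PC=6  xor  $r5, $r5, $r5     | $r0=0 $r1=2 $r2=0 $r3=0 $r4=7 $r5=0
PC=7  beq  $r0, $r5, L13     | $r0=0 $r1=2 $r2=0 $r3=0 $r4=7 $r5=0  [TAKEN]
PC=8  ori   $r1, $r2, 1      | $r0=0 $r1=1 $r2=0 $r3=0 $r4=7 $r5=0

1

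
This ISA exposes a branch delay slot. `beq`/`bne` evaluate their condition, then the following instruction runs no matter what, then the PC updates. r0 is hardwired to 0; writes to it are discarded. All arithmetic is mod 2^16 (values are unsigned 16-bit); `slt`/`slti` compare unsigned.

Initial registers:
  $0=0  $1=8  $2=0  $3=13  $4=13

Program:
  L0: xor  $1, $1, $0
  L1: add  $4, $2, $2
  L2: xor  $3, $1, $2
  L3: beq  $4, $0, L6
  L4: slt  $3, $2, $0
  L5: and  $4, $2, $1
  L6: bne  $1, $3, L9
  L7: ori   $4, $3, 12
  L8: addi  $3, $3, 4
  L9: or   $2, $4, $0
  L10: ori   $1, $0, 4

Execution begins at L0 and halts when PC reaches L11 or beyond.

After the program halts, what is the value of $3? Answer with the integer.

0

[0] xor  $1, $1, $0  →  {$0:0, $1:8, $2:0, $3:13, $4:13}
[1] add  $4, $2, $2  →  {$0:0, $1:8, $2:0, $3:13, $4:0}
[2] xor  $3, $1, $2  →  {$0:0, $1:8, $2:0, $3:8, $4:0}
[3] beq  $4, $0, L6  →  {$0:0, $1:8, $2:0, $3:8, $4:0}  ⟨branch taken⟩
[4] slt  $3, $2, $0  →  {$0:0, $1:8, $2:0, $3:0, $4:0}
[6] bne  $1, $3, L9  →  {$0:0, $1:8, $2:0, $3:0, $4:0}  ⟨branch taken⟩
[7] ori   $4, $3, 12  →  {$0:0, $1:8, $2:0, $3:0, $4:12}
[9] or   $2, $4, $0  →  {$0:0, $1:8, $2:12, $3:0, $4:12}
[10] ori   $1, $0, 4  →  {$0:0, $1:4, $2:12, $3:0, $4:12}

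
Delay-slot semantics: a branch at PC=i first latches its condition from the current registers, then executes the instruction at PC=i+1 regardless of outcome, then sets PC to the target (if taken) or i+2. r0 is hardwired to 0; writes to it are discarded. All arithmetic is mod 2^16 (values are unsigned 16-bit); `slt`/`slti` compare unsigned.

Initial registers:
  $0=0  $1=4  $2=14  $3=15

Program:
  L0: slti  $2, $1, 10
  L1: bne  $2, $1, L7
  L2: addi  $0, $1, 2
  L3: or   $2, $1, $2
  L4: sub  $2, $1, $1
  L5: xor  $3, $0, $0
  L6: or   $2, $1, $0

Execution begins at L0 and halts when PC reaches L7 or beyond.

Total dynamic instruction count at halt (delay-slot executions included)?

  step pc=0: slti  $2, $1, 10  regs=(0,4,1,15)
  step pc=1: bne  $2, $1, L7  cond=T  regs=(0,4,1,15)
  step pc=2: addi  $0, $1, 2  regs=(0,4,1,15)

3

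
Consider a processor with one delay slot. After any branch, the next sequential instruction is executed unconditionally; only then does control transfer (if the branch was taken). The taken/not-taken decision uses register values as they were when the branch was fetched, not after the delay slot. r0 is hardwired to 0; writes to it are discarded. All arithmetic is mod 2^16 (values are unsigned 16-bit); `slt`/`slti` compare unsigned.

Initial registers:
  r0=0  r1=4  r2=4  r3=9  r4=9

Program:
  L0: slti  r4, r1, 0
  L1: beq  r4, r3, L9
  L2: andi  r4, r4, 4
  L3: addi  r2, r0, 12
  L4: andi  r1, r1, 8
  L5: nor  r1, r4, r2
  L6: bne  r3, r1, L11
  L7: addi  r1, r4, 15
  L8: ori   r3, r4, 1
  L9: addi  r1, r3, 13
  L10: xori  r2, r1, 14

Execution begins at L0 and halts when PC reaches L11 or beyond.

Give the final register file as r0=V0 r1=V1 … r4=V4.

  step pc=0: slti  r4, r1, 0  regs=(0,4,4,9,0)
  step pc=1: beq  r4, r3, L9  cond=F  regs=(0,4,4,9,0)
  step pc=2: andi  r4, r4, 4  regs=(0,4,4,9,0)
  step pc=3: addi  r2, r0, 12  regs=(0,4,12,9,0)
  step pc=4: andi  r1, r1, 8  regs=(0,0,12,9,0)
  step pc=5: nor  r1, r4, r2  regs=(0,65523,12,9,0)
  step pc=6: bne  r3, r1, L11  cond=T  regs=(0,65523,12,9,0)
  step pc=7: addi  r1, r4, 15  regs=(0,15,12,9,0)

r0=0 r1=15 r2=12 r3=9 r4=0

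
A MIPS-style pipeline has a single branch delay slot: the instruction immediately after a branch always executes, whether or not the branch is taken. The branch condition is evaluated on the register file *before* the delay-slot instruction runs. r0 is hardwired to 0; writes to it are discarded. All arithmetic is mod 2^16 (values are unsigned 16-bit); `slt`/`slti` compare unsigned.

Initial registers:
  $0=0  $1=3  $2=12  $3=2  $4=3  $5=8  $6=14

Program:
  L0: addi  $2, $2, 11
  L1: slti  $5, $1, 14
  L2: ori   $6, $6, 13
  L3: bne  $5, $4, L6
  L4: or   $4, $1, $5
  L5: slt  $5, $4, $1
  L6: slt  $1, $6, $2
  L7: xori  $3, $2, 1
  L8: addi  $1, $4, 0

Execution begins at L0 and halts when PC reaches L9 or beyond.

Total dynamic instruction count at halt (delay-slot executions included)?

#0 addi  $2, $2, 11 ; 0/3/23/2/3/8/14
#1 slti  $5, $1, 14 ; 0/3/23/2/3/1/14
#2 ori   $6, $6, 13 ; 0/3/23/2/3/1/15
#3 bne  $5, $4, L6 ; 0/3/23/2/3/1/15 ; →target
#4 or   $4, $1, $5 ; 0/3/23/2/3/1/15
#6 slt  $1, $6, $2 ; 0/1/23/2/3/1/15
#7 xori  $3, $2, 1 ; 0/1/23/22/3/1/15
#8 addi  $1, $4, 0 ; 0/3/23/22/3/1/15

8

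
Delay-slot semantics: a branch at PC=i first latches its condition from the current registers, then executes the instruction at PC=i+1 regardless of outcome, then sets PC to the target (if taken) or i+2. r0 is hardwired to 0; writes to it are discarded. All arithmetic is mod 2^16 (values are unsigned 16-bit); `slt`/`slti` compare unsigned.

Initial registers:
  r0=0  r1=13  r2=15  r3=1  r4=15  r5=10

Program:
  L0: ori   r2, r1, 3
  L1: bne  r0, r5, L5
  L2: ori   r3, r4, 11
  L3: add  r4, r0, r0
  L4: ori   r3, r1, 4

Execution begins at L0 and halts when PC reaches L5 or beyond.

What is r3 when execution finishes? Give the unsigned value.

PC=0  ori   r2, r1, 3        | r0=0 r1=13 r2=15 r3=1 r4=15 r5=10
PC=1  bne  r0, r5, L5        | r0=0 r1=13 r2=15 r3=1 r4=15 r5=10  [TAKEN]
PC=2  ori   r3, r4, 11       | r0=0 r1=13 r2=15 r3=15 r4=15 r5=10

15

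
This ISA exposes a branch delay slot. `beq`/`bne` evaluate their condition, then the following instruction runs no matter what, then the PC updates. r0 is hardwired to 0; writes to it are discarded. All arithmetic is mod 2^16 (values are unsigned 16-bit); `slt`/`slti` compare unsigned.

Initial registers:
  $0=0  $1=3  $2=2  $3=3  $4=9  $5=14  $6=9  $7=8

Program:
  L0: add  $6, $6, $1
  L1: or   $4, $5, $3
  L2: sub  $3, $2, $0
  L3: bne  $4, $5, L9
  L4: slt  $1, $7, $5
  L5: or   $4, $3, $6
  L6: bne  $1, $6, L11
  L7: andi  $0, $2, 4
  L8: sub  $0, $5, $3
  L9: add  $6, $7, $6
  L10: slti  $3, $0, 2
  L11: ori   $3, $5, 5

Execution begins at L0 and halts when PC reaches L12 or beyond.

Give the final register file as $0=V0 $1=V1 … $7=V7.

  step pc=0: add  $6, $6, $1  regs=(0,3,2,3,9,14,12,8)
  step pc=1: or   $4, $5, $3  regs=(0,3,2,3,15,14,12,8)
  step pc=2: sub  $3, $2, $0  regs=(0,3,2,2,15,14,12,8)
  step pc=3: bne  $4, $5, L9  cond=T  regs=(0,3,2,2,15,14,12,8)
  step pc=4: slt  $1, $7, $5  regs=(0,1,2,2,15,14,12,8)
  step pc=9: add  $6, $7, $6  regs=(0,1,2,2,15,14,20,8)
  step pc=10: slti  $3, $0, 2  regs=(0,1,2,1,15,14,20,8)
  step pc=11: ori   $3, $5, 5  regs=(0,1,2,15,15,14,20,8)

$0=0 $1=1 $2=2 $3=15 $4=15 $5=14 $6=20 $7=8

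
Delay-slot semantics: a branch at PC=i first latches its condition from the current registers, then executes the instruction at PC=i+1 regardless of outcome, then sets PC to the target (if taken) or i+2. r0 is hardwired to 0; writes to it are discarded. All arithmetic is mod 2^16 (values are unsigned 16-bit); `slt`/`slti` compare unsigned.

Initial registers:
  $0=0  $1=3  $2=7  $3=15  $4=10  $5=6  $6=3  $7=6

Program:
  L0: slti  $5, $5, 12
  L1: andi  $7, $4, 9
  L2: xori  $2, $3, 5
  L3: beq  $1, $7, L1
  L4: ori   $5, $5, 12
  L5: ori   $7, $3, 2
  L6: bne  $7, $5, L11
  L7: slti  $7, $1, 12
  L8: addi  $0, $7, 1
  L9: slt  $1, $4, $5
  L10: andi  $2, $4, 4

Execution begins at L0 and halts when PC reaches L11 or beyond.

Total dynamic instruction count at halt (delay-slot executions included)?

  step pc=0: slti  $5, $5, 12  regs=(0,3,7,15,10,1,3,6)
  step pc=1: andi  $7, $4, 9  regs=(0,3,7,15,10,1,3,8)
  step pc=2: xori  $2, $3, 5  regs=(0,3,10,15,10,1,3,8)
  step pc=3: beq  $1, $7, L1  cond=F  regs=(0,3,10,15,10,1,3,8)
  step pc=4: ori   $5, $5, 12  regs=(0,3,10,15,10,13,3,8)
  step pc=5: ori   $7, $3, 2  regs=(0,3,10,15,10,13,3,15)
  step pc=6: bne  $7, $5, L11  cond=T  regs=(0,3,10,15,10,13,3,15)
  step pc=7: slti  $7, $1, 12  regs=(0,3,10,15,10,13,3,1)

8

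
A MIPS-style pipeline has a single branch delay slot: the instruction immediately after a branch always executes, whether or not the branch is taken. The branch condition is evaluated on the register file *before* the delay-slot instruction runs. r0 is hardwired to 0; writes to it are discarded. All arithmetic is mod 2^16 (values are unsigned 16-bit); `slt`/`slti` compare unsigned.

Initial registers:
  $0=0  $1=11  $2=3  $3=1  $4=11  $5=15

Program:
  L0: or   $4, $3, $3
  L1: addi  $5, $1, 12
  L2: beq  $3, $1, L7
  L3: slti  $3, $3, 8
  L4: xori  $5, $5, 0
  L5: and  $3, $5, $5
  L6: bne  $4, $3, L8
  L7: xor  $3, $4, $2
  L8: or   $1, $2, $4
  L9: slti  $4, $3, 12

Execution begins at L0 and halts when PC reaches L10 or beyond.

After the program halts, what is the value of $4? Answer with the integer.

PC=0  or   $4, $3, $3        | $0=0 $1=11 $2=3 $3=1 $4=1 $5=15
PC=1  addi  $5, $1, 12       | $0=0 $1=11 $2=3 $3=1 $4=1 $5=23
PC=2  beq  $3, $1, L7        | $0=0 $1=11 $2=3 $3=1 $4=1 $5=23  [not taken]
PC=3  slti  $3, $3, 8        | $0=0 $1=11 $2=3 $3=1 $4=1 $5=23
PC=4  xori  $5, $5, 0        | $0=0 $1=11 $2=3 $3=1 $4=1 $5=23
PC=5  and  $3, $5, $5        | $0=0 $1=11 $2=3 $3=23 $4=1 $5=23
PC=6  bne  $4, $3, L8        | $0=0 $1=11 $2=3 $3=23 $4=1 $5=23  [TAKEN]
PC=7  xor  $3, $4, $2        | $0=0 $1=11 $2=3 $3=2 $4=1 $5=23
PC=8  or   $1, $2, $4        | $0=0 $1=3 $2=3 $3=2 $4=1 $5=23
PC=9  slti  $4, $3, 12       | $0=0 $1=3 $2=3 $3=2 $4=1 $5=23

1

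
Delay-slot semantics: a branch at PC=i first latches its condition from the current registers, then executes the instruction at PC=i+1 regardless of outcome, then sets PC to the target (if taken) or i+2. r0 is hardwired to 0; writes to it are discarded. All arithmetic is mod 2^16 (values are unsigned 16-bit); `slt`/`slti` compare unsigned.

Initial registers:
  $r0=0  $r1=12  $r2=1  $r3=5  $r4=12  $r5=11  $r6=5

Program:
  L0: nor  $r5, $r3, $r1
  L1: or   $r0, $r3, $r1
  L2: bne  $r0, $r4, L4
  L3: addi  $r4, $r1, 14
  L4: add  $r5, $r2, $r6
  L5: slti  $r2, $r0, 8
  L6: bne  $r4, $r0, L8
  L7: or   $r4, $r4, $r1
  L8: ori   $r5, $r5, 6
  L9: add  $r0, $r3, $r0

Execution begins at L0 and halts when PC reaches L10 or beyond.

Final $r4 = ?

30

[0] nor  $r5, $r3, $r1  →  {$r0:0, $r1:12, $r2:1, $r3:5, $r4:12, $r5:65522, $r6:5}
[1] or   $r0, $r3, $r1  →  {$r0:0, $r1:12, $r2:1, $r3:5, $r4:12, $r5:65522, $r6:5}
[2] bne  $r0, $r4, L4  →  {$r0:0, $r1:12, $r2:1, $r3:5, $r4:12, $r5:65522, $r6:5}  ⟨branch taken⟩
[3] addi  $r4, $r1, 14  →  {$r0:0, $r1:12, $r2:1, $r3:5, $r4:26, $r5:65522, $r6:5}
[4] add  $r5, $r2, $r6  →  {$r0:0, $r1:12, $r2:1, $r3:5, $r4:26, $r5:6, $r6:5}
[5] slti  $r2, $r0, 8  →  {$r0:0, $r1:12, $r2:1, $r3:5, $r4:26, $r5:6, $r6:5}
[6] bne  $r4, $r0, L8  →  {$r0:0, $r1:12, $r2:1, $r3:5, $r4:26, $r5:6, $r6:5}  ⟨branch taken⟩
[7] or   $r4, $r4, $r1  →  {$r0:0, $r1:12, $r2:1, $r3:5, $r4:30, $r5:6, $r6:5}
[8] ori   $r5, $r5, 6  →  {$r0:0, $r1:12, $r2:1, $r3:5, $r4:30, $r5:6, $r6:5}
[9] add  $r0, $r3, $r0  →  {$r0:0, $r1:12, $r2:1, $r3:5, $r4:30, $r5:6, $r6:5}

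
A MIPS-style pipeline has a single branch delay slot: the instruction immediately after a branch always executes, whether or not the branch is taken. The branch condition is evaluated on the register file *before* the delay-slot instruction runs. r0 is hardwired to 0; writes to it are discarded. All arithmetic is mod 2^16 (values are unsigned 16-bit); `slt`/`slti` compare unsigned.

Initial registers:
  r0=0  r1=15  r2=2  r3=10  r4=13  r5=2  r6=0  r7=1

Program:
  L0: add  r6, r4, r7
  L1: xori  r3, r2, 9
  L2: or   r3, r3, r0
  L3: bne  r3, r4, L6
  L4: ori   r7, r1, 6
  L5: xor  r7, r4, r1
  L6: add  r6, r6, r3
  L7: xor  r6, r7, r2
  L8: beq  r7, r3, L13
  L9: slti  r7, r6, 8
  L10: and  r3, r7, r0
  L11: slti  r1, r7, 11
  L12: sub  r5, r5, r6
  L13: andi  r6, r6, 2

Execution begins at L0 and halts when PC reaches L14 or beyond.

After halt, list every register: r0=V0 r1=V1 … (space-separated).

#0 add  r6, r4, r7 ; 0/15/2/10/13/2/14/1
#1 xori  r3, r2, 9 ; 0/15/2/11/13/2/14/1
#2 or   r3, r3, r0 ; 0/15/2/11/13/2/14/1
#3 bne  r3, r4, L6 ; 0/15/2/11/13/2/14/1 ; →target
#4 ori   r7, r1, 6 ; 0/15/2/11/13/2/14/15
#6 add  r6, r6, r3 ; 0/15/2/11/13/2/25/15
#7 xor  r6, r7, r2 ; 0/15/2/11/13/2/13/15
#8 beq  r7, r3, L13 ; 0/15/2/11/13/2/13/15 ; →fallthru
#9 slti  r7, r6, 8 ; 0/15/2/11/13/2/13/0
#10 and  r3, r7, r0 ; 0/15/2/0/13/2/13/0
#11 slti  r1, r7, 11 ; 0/1/2/0/13/2/13/0
#12 sub  r5, r5, r6 ; 0/1/2/0/13/65525/13/0
#13 andi  r6, r6, 2 ; 0/1/2/0/13/65525/0/0

r0=0 r1=1 r2=2 r3=0 r4=13 r5=65525 r6=0 r7=0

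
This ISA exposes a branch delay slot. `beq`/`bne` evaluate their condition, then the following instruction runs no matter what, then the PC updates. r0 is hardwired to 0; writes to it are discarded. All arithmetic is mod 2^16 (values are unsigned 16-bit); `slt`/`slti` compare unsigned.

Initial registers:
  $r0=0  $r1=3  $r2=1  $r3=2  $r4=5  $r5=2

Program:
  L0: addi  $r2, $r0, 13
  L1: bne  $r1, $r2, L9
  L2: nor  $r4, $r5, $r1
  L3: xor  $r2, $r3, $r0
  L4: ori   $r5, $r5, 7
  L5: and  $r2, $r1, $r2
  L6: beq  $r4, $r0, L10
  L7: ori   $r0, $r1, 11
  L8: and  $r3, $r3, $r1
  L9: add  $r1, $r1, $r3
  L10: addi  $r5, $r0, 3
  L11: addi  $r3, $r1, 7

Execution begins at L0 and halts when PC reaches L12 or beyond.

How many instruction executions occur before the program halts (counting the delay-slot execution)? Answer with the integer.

6

  step pc=0: addi  $r2, $r0, 13  regs=(0,3,13,2,5,2)
  step pc=1: bne  $r1, $r2, L9  cond=T  regs=(0,3,13,2,5,2)
  step pc=2: nor  $r4, $r5, $r1  regs=(0,3,13,2,65532,2)
  step pc=9: add  $r1, $r1, $r3  regs=(0,5,13,2,65532,2)
  step pc=10: addi  $r5, $r0, 3  regs=(0,5,13,2,65532,3)
  step pc=11: addi  $r3, $r1, 7  regs=(0,5,13,12,65532,3)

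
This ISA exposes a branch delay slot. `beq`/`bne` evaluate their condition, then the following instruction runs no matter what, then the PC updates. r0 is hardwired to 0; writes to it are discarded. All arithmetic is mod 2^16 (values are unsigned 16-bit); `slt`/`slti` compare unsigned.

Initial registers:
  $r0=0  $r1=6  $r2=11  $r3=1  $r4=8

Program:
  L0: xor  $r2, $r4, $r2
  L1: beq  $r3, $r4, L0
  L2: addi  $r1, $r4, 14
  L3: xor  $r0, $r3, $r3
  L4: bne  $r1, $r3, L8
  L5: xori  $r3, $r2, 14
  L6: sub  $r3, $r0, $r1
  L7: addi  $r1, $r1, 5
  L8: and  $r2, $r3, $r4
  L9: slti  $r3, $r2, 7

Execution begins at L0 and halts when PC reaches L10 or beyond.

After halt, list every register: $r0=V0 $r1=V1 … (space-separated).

  step pc=0: xor  $r2, $r4, $r2  regs=(0,6,3,1,8)
  step pc=1: beq  $r3, $r4, L0  cond=F  regs=(0,6,3,1,8)
  step pc=2: addi  $r1, $r4, 14  regs=(0,22,3,1,8)
  step pc=3: xor  $r0, $r3, $r3  regs=(0,22,3,1,8)
  step pc=4: bne  $r1, $r3, L8  cond=T  regs=(0,22,3,1,8)
  step pc=5: xori  $r3, $r2, 14  regs=(0,22,3,13,8)
  step pc=8: and  $r2, $r3, $r4  regs=(0,22,8,13,8)
  step pc=9: slti  $r3, $r2, 7  regs=(0,22,8,0,8)

$r0=0 $r1=22 $r2=8 $r3=0 $r4=8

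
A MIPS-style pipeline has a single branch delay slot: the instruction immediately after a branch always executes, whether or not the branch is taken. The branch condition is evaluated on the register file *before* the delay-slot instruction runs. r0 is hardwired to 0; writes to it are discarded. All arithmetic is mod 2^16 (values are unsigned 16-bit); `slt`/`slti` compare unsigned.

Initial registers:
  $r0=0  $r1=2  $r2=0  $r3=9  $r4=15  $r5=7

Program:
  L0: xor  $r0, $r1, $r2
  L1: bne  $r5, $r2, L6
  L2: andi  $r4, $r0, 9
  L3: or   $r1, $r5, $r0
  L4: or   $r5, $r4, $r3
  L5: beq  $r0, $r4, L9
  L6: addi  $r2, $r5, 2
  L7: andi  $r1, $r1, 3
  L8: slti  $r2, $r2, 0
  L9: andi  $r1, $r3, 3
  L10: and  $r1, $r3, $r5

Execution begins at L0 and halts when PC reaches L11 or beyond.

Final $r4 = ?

0

  step pc=0: xor  $r0, $r1, $r2  regs=(0,2,0,9,15,7)
  step pc=1: bne  $r5, $r2, L6  cond=T  regs=(0,2,0,9,15,7)
  step pc=2: andi  $r4, $r0, 9  regs=(0,2,0,9,0,7)
  step pc=6: addi  $r2, $r5, 2  regs=(0,2,9,9,0,7)
  step pc=7: andi  $r1, $r1, 3  regs=(0,2,9,9,0,7)
  step pc=8: slti  $r2, $r2, 0  regs=(0,2,0,9,0,7)
  step pc=9: andi  $r1, $r3, 3  regs=(0,1,0,9,0,7)
  step pc=10: and  $r1, $r3, $r5  regs=(0,1,0,9,0,7)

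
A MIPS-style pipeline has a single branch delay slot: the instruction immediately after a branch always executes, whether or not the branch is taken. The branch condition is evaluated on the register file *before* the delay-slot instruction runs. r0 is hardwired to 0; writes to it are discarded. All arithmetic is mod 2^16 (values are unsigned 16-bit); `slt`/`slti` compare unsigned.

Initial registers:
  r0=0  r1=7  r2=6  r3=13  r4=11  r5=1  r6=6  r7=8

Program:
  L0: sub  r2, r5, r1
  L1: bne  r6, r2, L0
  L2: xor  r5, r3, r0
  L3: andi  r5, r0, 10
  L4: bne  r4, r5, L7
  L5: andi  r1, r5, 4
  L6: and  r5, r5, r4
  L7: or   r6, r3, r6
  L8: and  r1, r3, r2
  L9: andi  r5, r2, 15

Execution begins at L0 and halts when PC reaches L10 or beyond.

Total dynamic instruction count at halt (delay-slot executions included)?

#0 sub  r2, r5, r1 ; 0/7/65530/13/11/1/6/8
#1 bne  r6, r2, L0 ; 0/7/65530/13/11/1/6/8 ; →target
#2 xor  r5, r3, r0 ; 0/7/65530/13/11/13/6/8
#0 sub  r2, r5, r1 ; 0/7/6/13/11/13/6/8
#1 bne  r6, r2, L0 ; 0/7/6/13/11/13/6/8 ; →fallthru
#2 xor  r5, r3, r0 ; 0/7/6/13/11/13/6/8
#3 andi  r5, r0, 10 ; 0/7/6/13/11/0/6/8
#4 bne  r4, r5, L7 ; 0/7/6/13/11/0/6/8 ; →target
#5 andi  r1, r5, 4 ; 0/0/6/13/11/0/6/8
#7 or   r6, r3, r6 ; 0/0/6/13/11/0/15/8
#8 and  r1, r3, r2 ; 0/4/6/13/11/0/15/8
#9 andi  r5, r2, 15 ; 0/4/6/13/11/6/15/8

12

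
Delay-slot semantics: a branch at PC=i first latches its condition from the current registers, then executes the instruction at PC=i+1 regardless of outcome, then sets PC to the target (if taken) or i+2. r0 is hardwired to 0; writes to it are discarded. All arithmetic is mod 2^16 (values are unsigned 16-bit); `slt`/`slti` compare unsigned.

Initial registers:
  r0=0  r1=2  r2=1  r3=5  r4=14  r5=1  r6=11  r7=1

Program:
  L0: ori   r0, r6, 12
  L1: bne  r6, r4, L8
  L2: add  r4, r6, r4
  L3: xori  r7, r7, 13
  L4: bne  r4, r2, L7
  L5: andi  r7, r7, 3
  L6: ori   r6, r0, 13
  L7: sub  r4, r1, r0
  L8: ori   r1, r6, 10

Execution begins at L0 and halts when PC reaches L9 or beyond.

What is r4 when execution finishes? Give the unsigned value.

25

  step pc=0: ori   r0, r6, 12  regs=(0,2,1,5,14,1,11,1)
  step pc=1: bne  r6, r4, L8  cond=T  regs=(0,2,1,5,14,1,11,1)
  step pc=2: add  r4, r6, r4  regs=(0,2,1,5,25,1,11,1)
  step pc=8: ori   r1, r6, 10  regs=(0,11,1,5,25,1,11,1)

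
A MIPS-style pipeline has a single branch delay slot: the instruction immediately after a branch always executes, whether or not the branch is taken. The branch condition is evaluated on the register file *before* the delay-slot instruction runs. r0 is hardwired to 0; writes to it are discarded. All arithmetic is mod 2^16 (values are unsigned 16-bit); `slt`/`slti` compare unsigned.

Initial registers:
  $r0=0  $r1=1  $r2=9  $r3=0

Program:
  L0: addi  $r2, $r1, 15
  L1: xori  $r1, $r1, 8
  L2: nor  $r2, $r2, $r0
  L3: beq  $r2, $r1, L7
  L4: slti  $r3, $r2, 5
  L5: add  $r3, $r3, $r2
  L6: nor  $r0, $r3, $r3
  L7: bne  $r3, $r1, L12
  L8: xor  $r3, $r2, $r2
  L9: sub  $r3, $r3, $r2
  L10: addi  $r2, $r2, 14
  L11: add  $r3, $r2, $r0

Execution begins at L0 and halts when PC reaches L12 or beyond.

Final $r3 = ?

0

  step pc=0: addi  $r2, $r1, 15  regs=(0,1,16,0)
  step pc=1: xori  $r1, $r1, 8  regs=(0,9,16,0)
  step pc=2: nor  $r2, $r2, $r0  regs=(0,9,65519,0)
  step pc=3: beq  $r2, $r1, L7  cond=F  regs=(0,9,65519,0)
  step pc=4: slti  $r3, $r2, 5  regs=(0,9,65519,0)
  step pc=5: add  $r3, $r3, $r2  regs=(0,9,65519,65519)
  step pc=6: nor  $r0, $r3, $r3  regs=(0,9,65519,65519)
  step pc=7: bne  $r3, $r1, L12  cond=T  regs=(0,9,65519,65519)
  step pc=8: xor  $r3, $r2, $r2  regs=(0,9,65519,0)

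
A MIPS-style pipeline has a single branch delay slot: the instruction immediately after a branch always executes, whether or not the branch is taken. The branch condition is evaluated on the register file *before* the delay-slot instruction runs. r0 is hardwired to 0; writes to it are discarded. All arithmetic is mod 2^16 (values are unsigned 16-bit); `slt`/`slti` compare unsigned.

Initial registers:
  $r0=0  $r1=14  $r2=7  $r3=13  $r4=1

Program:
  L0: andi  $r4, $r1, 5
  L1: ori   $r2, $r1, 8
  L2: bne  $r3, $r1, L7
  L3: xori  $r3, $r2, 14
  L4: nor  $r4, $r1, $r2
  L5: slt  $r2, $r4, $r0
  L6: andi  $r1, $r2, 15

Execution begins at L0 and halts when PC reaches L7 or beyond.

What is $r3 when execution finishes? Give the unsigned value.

0

  step pc=0: andi  $r4, $r1, 5  regs=(0,14,7,13,4)
  step pc=1: ori   $r2, $r1, 8  regs=(0,14,14,13,4)
  step pc=2: bne  $r3, $r1, L7  cond=T  regs=(0,14,14,13,4)
  step pc=3: xori  $r3, $r2, 14  regs=(0,14,14,0,4)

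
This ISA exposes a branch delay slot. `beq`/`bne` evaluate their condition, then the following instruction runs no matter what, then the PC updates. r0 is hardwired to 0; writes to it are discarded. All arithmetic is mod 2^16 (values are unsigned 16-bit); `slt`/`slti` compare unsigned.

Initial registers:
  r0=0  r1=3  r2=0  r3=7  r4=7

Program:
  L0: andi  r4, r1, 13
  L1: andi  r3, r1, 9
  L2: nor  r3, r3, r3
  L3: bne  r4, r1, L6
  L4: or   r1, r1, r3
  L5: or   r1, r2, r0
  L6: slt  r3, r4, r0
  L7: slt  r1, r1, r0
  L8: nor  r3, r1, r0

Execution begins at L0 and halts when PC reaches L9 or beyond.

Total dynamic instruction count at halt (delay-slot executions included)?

[0] andi  r4, r1, 13  →  {r0:0, r1:3, r2:0, r3:7, r4:1}
[1] andi  r3, r1, 9  →  {r0:0, r1:3, r2:0, r3:1, r4:1}
[2] nor  r3, r3, r3  →  {r0:0, r1:3, r2:0, r3:65534, r4:1}
[3] bne  r4, r1, L6  →  {r0:0, r1:3, r2:0, r3:65534, r4:1}  ⟨branch taken⟩
[4] or   r1, r1, r3  →  {r0:0, r1:65535, r2:0, r3:65534, r4:1}
[6] slt  r3, r4, r0  →  {r0:0, r1:65535, r2:0, r3:0, r4:1}
[7] slt  r1, r1, r0  →  {r0:0, r1:0, r2:0, r3:0, r4:1}
[8] nor  r3, r1, r0  →  {r0:0, r1:0, r2:0, r3:65535, r4:1}

8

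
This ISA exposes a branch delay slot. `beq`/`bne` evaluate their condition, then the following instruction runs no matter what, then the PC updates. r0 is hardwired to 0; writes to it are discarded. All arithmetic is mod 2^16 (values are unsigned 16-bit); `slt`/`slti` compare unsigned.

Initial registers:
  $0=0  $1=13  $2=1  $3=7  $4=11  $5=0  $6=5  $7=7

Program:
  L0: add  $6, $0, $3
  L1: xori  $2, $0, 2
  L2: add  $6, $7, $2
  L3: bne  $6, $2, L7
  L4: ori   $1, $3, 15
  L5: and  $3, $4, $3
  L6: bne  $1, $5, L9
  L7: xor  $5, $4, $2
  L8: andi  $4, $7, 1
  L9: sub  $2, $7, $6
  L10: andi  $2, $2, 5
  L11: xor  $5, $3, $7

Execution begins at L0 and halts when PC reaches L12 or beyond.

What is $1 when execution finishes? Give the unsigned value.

15

PC=0  add  $6, $0, $3        | $0=0 $1=13 $2=1 $3=7 $4=11 $5=0 $6=7 $7=7
PC=1  xori  $2, $0, 2        | $0=0 $1=13 $2=2 $3=7 $4=11 $5=0 $6=7 $7=7
PC=2  add  $6, $7, $2        | $0=0 $1=13 $2=2 $3=7 $4=11 $5=0 $6=9 $7=7
PC=3  bne  $6, $2, L7        | $0=0 $1=13 $2=2 $3=7 $4=11 $5=0 $6=9 $7=7  [TAKEN]
PC=4  ori   $1, $3, 15       | $0=0 $1=15 $2=2 $3=7 $4=11 $5=0 $6=9 $7=7
PC=7  xor  $5, $4, $2        | $0=0 $1=15 $2=2 $3=7 $4=11 $5=9 $6=9 $7=7
PC=8  andi  $4, $7, 1        | $0=0 $1=15 $2=2 $3=7 $4=1 $5=9 $6=9 $7=7
PC=9  sub  $2, $7, $6        | $0=0 $1=15 $2=65534 $3=7 $4=1 $5=9 $6=9 $7=7
PC=10 andi  $2, $2, 5        | $0=0 $1=15 $2=4 $3=7 $4=1 $5=9 $6=9 $7=7
PC=11 xor  $5, $3, $7        | $0=0 $1=15 $2=4 $3=7 $4=1 $5=0 $6=9 $7=7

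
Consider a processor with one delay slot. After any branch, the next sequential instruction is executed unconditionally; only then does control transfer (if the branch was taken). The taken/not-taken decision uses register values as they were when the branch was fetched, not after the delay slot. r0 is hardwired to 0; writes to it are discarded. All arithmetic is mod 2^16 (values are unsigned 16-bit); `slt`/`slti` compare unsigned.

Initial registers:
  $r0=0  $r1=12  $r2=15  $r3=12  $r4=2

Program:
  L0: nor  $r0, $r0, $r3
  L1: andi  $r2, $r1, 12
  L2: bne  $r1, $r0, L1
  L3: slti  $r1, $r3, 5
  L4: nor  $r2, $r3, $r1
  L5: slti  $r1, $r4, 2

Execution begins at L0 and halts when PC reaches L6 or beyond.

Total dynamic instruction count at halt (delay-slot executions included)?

9

PC=0  nor  $r0, $r0, $r3     | $r0=0 $r1=12 $r2=15 $r3=12 $r4=2
PC=1  andi  $r2, $r1, 12     | $r0=0 $r1=12 $r2=12 $r3=12 $r4=2
PC=2  bne  $r1, $r0, L1      | $r0=0 $r1=12 $r2=12 $r3=12 $r4=2  [TAKEN]
PC=3  slti  $r1, $r3, 5      | $r0=0 $r1=0 $r2=12 $r3=12 $r4=2
PC=1  andi  $r2, $r1, 12     | $r0=0 $r1=0 $r2=0 $r3=12 $r4=2
PC=2  bne  $r1, $r0, L1      | $r0=0 $r1=0 $r2=0 $r3=12 $r4=2  [not taken]
PC=3  slti  $r1, $r3, 5      | $r0=0 $r1=0 $r2=0 $r3=12 $r4=2
PC=4  nor  $r2, $r3, $r1     | $r0=0 $r1=0 $r2=65523 $r3=12 $r4=2
PC=5  slti  $r1, $r4, 2      | $r0=0 $r1=0 $r2=65523 $r3=12 $r4=2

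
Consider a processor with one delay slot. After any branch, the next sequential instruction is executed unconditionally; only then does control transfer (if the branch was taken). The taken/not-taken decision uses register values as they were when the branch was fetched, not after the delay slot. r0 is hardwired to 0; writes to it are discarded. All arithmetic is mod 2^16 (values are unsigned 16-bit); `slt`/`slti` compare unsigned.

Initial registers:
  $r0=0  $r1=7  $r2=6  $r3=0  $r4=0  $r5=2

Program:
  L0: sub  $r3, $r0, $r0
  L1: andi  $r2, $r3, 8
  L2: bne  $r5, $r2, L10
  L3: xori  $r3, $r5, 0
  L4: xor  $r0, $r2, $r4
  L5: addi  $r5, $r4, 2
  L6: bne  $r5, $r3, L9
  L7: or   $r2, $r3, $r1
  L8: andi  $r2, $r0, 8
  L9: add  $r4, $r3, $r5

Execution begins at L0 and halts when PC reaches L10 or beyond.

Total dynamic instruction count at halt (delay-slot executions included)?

4

[0] sub  $r3, $r0, $r0  →  {$r0:0, $r1:7, $r2:6, $r3:0, $r4:0, $r5:2}
[1] andi  $r2, $r3, 8  →  {$r0:0, $r1:7, $r2:0, $r3:0, $r4:0, $r5:2}
[2] bne  $r5, $r2, L10  →  {$r0:0, $r1:7, $r2:0, $r3:0, $r4:0, $r5:2}  ⟨branch taken⟩
[3] xori  $r3, $r5, 0  →  {$r0:0, $r1:7, $r2:0, $r3:2, $r4:0, $r5:2}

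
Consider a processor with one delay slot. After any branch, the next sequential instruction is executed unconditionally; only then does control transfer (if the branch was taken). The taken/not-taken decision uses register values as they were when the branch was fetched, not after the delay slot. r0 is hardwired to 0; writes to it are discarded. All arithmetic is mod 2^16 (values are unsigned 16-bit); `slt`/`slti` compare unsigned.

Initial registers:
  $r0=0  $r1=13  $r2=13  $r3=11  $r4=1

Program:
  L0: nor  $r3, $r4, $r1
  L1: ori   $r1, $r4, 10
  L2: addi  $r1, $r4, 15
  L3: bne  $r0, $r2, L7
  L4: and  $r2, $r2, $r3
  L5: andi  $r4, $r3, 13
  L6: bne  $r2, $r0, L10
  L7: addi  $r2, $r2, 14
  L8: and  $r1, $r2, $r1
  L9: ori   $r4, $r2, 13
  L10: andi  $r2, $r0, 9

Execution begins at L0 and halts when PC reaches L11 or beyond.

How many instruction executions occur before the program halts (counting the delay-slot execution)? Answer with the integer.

9

  step pc=0: nor  $r3, $r4, $r1  regs=(0,13,13,65522,1)
  step pc=1: ori   $r1, $r4, 10  regs=(0,11,13,65522,1)
  step pc=2: addi  $r1, $r4, 15  regs=(0,16,13,65522,1)
  step pc=3: bne  $r0, $r2, L7  cond=T  regs=(0,16,13,65522,1)
  step pc=4: and  $r2, $r2, $r3  regs=(0,16,0,65522,1)
  step pc=7: addi  $r2, $r2, 14  regs=(0,16,14,65522,1)
  step pc=8: and  $r1, $r2, $r1  regs=(0,0,14,65522,1)
  step pc=9: ori   $r4, $r2, 13  regs=(0,0,14,65522,15)
  step pc=10: andi  $r2, $r0, 9  regs=(0,0,0,65522,15)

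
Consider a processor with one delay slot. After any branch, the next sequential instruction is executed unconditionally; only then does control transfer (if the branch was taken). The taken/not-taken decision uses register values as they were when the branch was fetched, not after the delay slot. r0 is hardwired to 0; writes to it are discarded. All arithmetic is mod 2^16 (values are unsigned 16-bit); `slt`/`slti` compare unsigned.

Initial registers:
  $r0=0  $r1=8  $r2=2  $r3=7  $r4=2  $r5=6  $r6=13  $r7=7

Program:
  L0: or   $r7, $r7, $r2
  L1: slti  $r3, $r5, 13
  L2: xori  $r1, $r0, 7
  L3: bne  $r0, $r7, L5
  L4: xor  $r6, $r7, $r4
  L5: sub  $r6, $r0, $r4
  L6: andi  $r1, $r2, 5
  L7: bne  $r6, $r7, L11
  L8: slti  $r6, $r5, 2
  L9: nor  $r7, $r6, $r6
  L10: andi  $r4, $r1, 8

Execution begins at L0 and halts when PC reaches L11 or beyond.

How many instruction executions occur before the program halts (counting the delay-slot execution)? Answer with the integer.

9

[0] or   $r7, $r7, $r2  →  {$r0:0, $r1:8, $r2:2, $r3:7, $r4:2, $r5:6, $r6:13, $r7:7}
[1] slti  $r3, $r5, 13  →  {$r0:0, $r1:8, $r2:2, $r3:1, $r4:2, $r5:6, $r6:13, $r7:7}
[2] xori  $r1, $r0, 7  →  {$r0:0, $r1:7, $r2:2, $r3:1, $r4:2, $r5:6, $r6:13, $r7:7}
[3] bne  $r0, $r7, L5  →  {$r0:0, $r1:7, $r2:2, $r3:1, $r4:2, $r5:6, $r6:13, $r7:7}  ⟨branch taken⟩
[4] xor  $r6, $r7, $r4  →  {$r0:0, $r1:7, $r2:2, $r3:1, $r4:2, $r5:6, $r6:5, $r7:7}
[5] sub  $r6, $r0, $r4  →  {$r0:0, $r1:7, $r2:2, $r3:1, $r4:2, $r5:6, $r6:65534, $r7:7}
[6] andi  $r1, $r2, 5  →  {$r0:0, $r1:0, $r2:2, $r3:1, $r4:2, $r5:6, $r6:65534, $r7:7}
[7] bne  $r6, $r7, L11  →  {$r0:0, $r1:0, $r2:2, $r3:1, $r4:2, $r5:6, $r6:65534, $r7:7}  ⟨branch taken⟩
[8] slti  $r6, $r5, 2  →  {$r0:0, $r1:0, $r2:2, $r3:1, $r4:2, $r5:6, $r6:0, $r7:7}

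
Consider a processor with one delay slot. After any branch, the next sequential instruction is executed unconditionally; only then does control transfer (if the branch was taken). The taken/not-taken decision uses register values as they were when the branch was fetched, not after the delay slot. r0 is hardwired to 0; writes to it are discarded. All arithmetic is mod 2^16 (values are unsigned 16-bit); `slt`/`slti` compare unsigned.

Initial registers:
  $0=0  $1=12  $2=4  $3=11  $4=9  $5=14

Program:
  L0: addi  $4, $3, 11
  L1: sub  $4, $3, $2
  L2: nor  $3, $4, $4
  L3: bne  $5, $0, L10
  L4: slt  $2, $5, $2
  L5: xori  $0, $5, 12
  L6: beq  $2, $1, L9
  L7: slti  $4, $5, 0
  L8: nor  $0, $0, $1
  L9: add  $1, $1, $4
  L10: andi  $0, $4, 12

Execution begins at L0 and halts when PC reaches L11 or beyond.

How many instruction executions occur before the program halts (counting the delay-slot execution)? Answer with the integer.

6

PC=0  addi  $4, $3, 11       | $0=0 $1=12 $2=4 $3=11 $4=22 $5=14
PC=1  sub  $4, $3, $2        | $0=0 $1=12 $2=4 $3=11 $4=7 $5=14
PC=2  nor  $3, $4, $4        | $0=0 $1=12 $2=4 $3=65528 $4=7 $5=14
PC=3  bne  $5, $0, L10       | $0=0 $1=12 $2=4 $3=65528 $4=7 $5=14  [TAKEN]
PC=4  slt  $2, $5, $2        | $0=0 $1=12 $2=0 $3=65528 $4=7 $5=14
PC=10 andi  $0, $4, 12       | $0=0 $1=12 $2=0 $3=65528 $4=7 $5=14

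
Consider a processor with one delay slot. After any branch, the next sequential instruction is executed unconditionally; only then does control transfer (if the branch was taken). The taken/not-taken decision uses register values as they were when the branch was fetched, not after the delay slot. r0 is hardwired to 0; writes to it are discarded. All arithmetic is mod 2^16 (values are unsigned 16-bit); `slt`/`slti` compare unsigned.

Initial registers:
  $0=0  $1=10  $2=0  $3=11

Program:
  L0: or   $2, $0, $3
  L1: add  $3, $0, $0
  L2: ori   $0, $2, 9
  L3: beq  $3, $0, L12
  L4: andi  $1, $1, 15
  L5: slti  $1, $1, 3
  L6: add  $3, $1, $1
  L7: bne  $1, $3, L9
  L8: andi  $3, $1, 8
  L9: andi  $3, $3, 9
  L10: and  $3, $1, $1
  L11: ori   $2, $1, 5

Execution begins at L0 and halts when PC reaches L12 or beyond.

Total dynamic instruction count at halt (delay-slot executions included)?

#0 or   $2, $0, $3 ; 0/10/11/11
#1 add  $3, $0, $0 ; 0/10/11/0
#2 ori   $0, $2, 9 ; 0/10/11/0
#3 beq  $3, $0, L12 ; 0/10/11/0 ; →target
#4 andi  $1, $1, 15 ; 0/10/11/0

5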